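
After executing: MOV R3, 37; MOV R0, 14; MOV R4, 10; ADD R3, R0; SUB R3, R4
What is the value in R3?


Register state trace:
  MOV R3, 37  → R3 = 37
  MOV R0, 14  → R0 = 14
  MOV R4, 10  → R4 = 10
  ADD R3, R0  → R3 = 37 + 14 = 51
  SUB R3, R4  → R3 = 51 - 10 = 41
Final: R3 = 41

41


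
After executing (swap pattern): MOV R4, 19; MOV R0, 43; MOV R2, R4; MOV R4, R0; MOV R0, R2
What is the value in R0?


Register state trace (swap pattern):
  MOV R4, 19  → R4 = 19
  MOV R0, 43  → R0 = 43
  MOV R2, R4  → R2 = 19  (save R4)
  MOV R4, R0  → R4 = 43  (R4 gets R0's value)
  MOV R0, R2  → R0 = 19  (R0 gets saved value)
Final: R0 = 19

19


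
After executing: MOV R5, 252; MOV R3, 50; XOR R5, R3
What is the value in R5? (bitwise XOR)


Register state trace:
  MOV R5, 252  → R5 = 252 (0b11111100)
  MOV R3, 50  → R3 = 50 (0b00110010)
  XOR R5, R3  → R5 = 252 XOR 50 = 206 (0b11001110)
Final: R5 = 206

206


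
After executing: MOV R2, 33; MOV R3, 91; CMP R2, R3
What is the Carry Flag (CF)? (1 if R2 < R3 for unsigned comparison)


Register state trace:
  MOV R2, 33  → R2 = 33
  MOV R3, 91  → R3 = 91
  CMP R2, R3  → unsigned 33 - 91: borrow occurs
  33 < 91, so CF = 1
CF = 1

1


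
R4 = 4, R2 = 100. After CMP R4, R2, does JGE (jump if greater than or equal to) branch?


Trace:
  R4 = 4, R2 = 100
  CMP R4, R2  → compares 4 vs 100
  JGE checks: is 4 greater than or equal to 100?
  4 < 100, so condition is false
Branch taken: No

No


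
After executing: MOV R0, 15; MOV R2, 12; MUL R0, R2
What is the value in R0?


Register state trace:
  MOV R0, 15  → R0 = 15
  MOV R2, 12  → R2 = 12
  MUL R0, R2  → R0 = 15 * 12 = 180
Final: R0 = 180

180


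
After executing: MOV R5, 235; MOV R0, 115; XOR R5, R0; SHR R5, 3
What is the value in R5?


Register state trace:
  MOV R5, 235  → R5 = 235 (0b11101011)
  MOV R0, 115  → R0 = 115 (0b01110011)
  XOR R5, R0  → R5 = 235 XOR 115 = 152 (0b10011000)
  SHR R5, 3  → R5 = 152 >> 3 = 19
Final: R5 = 19

19


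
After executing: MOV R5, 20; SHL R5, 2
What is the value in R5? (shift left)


Register state trace:
  MOV R5, 20  → R5 = 20
  SHL R5, 2  → R5 = 20 << 2 = 20 * 2^2 = 80
Final: R5 = 80

80


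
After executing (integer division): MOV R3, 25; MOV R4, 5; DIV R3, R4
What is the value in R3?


Register state trace:
  MOV R3, 25  → R3 = 25
  MOV R4, 5  → R4 = 5
  DIV R3, R4  → R3 = 25 // 5 = 5
Final: R3 = 5

5


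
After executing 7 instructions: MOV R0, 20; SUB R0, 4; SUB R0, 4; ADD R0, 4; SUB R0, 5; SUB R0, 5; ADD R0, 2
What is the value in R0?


Register state trace:
  MOV R0, 20  → R0 = 20
  SUB R0, 4  → R0 = 20 - 4 = 16
  SUB R0, 4  → R0 = 16 - 4 = 12
  ADD R0, 4  → R0 = 12 + 4 = 16
  SUB R0, 5  → R0 = 16 - 5 = 11
  SUB R0, 5  → R0 = 11 - 5 = 6
  ADD R0, 2  → R0 = 6 + 2 = 8
Final: R0 = 8

8


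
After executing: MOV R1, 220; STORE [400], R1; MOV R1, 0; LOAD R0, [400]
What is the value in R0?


Register and memory trace:
  MOV R1, 220  → R1 = 220
  STORE [400], R1  → mem[400] = 220
  MOV R1, 0  → R1 = 0
  LOAD R0, [400]  → R0 = mem[400] = 220
Final: R0 = 220

220


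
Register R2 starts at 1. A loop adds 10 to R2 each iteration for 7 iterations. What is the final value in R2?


Starting value: R2 = 1
  Iter 1: R2 = 1 + 10 = 11
  Iter 2: R2 = 11 + 10 = 21
  Iter 3: R2 = 21 + 10 = 31
  Iter 4: R2 = 31 + 10 = 41
  Iter 5: R2 = 41 + 10 = 51
  Iter 6: R2 = 51 + 10 = 61
  Iter 7: R2 = 61 + 10 = 71
Final: R2 = 71

71


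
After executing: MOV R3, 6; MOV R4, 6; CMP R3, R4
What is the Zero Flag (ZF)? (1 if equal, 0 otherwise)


Register state trace:
  MOV R3, 6  → R3 = 6
  MOV R4, 6  → R4 = 6
  CMP R3, R4  → computes 6 - 6 = 0
  Result is zero, so values are equal
ZF = 1

1


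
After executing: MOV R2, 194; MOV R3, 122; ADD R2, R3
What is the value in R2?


Register state trace:
  MOV R2, 194  → R2 = 194
  MOV R3, 122  → R3 = 122
  ADD R2, R3  → R2 = 194 + 122 = 316
Final: R2 = 316

316


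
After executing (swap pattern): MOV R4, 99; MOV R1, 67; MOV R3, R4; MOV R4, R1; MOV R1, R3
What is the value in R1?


Register state trace (swap pattern):
  MOV R4, 99  → R4 = 99
  MOV R1, 67  → R1 = 67
  MOV R3, R4  → R3 = 99  (save R4)
  MOV R4, R1  → R4 = 67  (R4 gets R1's value)
  MOV R1, R3  → R1 = 99  (R1 gets saved value)
Final: R1 = 99

99


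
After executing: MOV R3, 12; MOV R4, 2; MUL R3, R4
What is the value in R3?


Register state trace:
  MOV R3, 12  → R3 = 12
  MOV R4, 2  → R4 = 2
  MUL R3, R4  → R3 = 12 * 2 = 24
Final: R3 = 24

24


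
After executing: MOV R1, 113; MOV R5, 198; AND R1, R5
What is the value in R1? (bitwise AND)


Register state trace:
  MOV R1, 113  → R1 = 113 (0b01110001)
  MOV R5, 198  → R5 = 198 (0b11000110)
  AND R1, R5  → R1 = 113 AND 198 = 64 (0b01000000)
Final: R1 = 64

64


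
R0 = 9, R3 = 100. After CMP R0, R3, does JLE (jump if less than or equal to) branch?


Trace:
  R0 = 9, R3 = 100
  CMP R0, R3  → compares 9 vs 100
  JLE checks: is 9 less than or equal to 100?
  9 < 100, so condition is true
Branch taken: Yes

Yes


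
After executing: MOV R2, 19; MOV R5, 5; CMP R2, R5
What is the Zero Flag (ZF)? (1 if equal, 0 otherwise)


Register state trace:
  MOV R2, 19  → R2 = 19
  MOV R5, 5  → R5 = 5
  CMP R2, R5  → computes 19 - 5 = 14
  Result is nonzero, so values are not equal
ZF = 0

0


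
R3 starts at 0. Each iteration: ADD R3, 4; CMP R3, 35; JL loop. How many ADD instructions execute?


Loop trace (R3 starts at 0, target 35, step 4):
  ADD #1: R3 = 0 + 4 = 4  → 4 < 35, loop
  ADD #2: R3 = 4 + 4 = 8  → 8 < 35, loop
  ADD #3: R3 = 8 + 4 = 12  → 12 < 35, loop
  ADD #4: R3 = 12 + 4 = 16  → 16 < 35, loop
  ADD #5: R3 = 16 + 4 = 20  → 20 < 35, loop
  ADD #6: R3 = 20 + 4 = 24  → 24 < 35, loop
  ADD #7: R3 = 24 + 4 = 28  → 28 < 35, loop
  ADD #8: R3 = 28 + 4 = 32  → 32 < 35, loop
  ADD #9: R3 = 32 + 4 = 36  → 36 >= 35, exit
Total ADD instructions: 9

9


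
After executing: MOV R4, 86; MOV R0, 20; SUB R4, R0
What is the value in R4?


Register state trace:
  MOV R4, 86  → R4 = 86
  MOV R0, 20  → R0 = 20
  SUB R4, R0  → R4 = 86 - 20 = 66
Final: R4 = 66

66


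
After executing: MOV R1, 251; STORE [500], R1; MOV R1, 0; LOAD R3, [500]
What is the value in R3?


Register and memory trace:
  MOV R1, 251  → R1 = 251
  STORE [500], R1  → mem[500] = 251
  MOV R1, 0  → R1 = 0
  LOAD R3, [500]  → R3 = mem[500] = 251
Final: R3 = 251

251


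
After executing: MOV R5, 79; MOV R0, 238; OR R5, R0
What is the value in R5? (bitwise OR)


Register state trace:
  MOV R5, 79  → R5 = 79 (0b01001111)
  MOV R0, 238  → R0 = 238 (0b11101110)
  OR R5, R0   → R5 = 79 OR 238 = 239 (0b11101111)
Final: R5 = 239

239


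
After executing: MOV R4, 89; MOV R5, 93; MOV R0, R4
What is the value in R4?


Register state trace:
  MOV R4, 89  → R4 = 89
  MOV R5, 93  → R5 = 93
  MOV R0, R4  → R0 = 89
Final: R4 = 89

89


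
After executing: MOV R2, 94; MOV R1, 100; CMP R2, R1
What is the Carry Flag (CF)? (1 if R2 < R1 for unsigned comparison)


Register state trace:
  MOV R2, 94  → R2 = 94
  MOV R1, 100  → R1 = 100
  CMP R2, R1  → unsigned 94 - 100: borrow occurs
  94 < 100, so CF = 1
CF = 1

1


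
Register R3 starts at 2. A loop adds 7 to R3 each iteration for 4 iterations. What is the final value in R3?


Starting value: R3 = 2
  Iter 1: R3 = 2 + 7 = 9
  Iter 2: R3 = 9 + 7 = 16
  Iter 3: R3 = 16 + 7 = 23
  Iter 4: R3 = 23 + 7 = 30
Final: R3 = 30

30


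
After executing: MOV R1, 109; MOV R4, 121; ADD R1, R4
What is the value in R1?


Register state trace:
  MOV R1, 109  → R1 = 109
  MOV R4, 121  → R4 = 121
  ADD R1, R4  → R1 = 109 + 121 = 230
Final: R1 = 230

230


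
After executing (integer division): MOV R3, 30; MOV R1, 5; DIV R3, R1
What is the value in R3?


Register state trace:
  MOV R3, 30  → R3 = 30
  MOV R1, 5  → R1 = 5
  DIV R3, R1  → R3 = 30 // 5 = 6
Final: R3 = 6

6


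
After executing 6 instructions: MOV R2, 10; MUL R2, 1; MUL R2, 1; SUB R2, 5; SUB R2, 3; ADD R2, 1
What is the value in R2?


Register state trace:
  MOV R2, 10  → R2 = 10
  MUL R2, 1  → R2 = 10 * 1 = 10
  MUL R2, 1  → R2 = 10 * 1 = 10
  SUB R2, 5  → R2 = 10 - 5 = 5
  SUB R2, 3  → R2 = 5 - 3 = 2
  ADD R2, 1  → R2 = 2 + 1 = 3
Final: R2 = 3

3


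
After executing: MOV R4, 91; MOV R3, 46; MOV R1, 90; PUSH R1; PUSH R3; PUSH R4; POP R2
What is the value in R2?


Stack trace (top is rightmost):
  MOV R4, 91  → R4 = 91
  MOV R3, 46  → R3 = 46
  MOV R1, 90  → R1 = 90
  PUSH R1  → stack: [90]
  PUSH R3  → stack: [90, 46]
  PUSH R4  → stack: [90, 46, 91]
  POP R2  → R2 = 91, stack: [90, 46]
Final: R2 = 91

91


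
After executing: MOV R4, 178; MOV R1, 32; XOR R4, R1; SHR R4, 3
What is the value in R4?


Register state trace:
  MOV R4, 178  → R4 = 178 (0b10110010)
  MOV R1, 32  → R1 = 32 (0b00100000)
  XOR R4, R1  → R4 = 178 XOR 32 = 146 (0b10010010)
  SHR R4, 3  → R4 = 146 >> 3 = 18
Final: R4 = 18

18


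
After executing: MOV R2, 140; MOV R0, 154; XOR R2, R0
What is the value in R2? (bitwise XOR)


Register state trace:
  MOV R2, 140  → R2 = 140 (0b10001100)
  MOV R0, 154  → R0 = 154 (0b10011010)
  XOR R2, R0  → R2 = 140 XOR 154 = 22 (0b00010110)
Final: R2 = 22

22


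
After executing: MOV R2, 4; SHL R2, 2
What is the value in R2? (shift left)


Register state trace:
  MOV R2, 4  → R2 = 4
  SHL R2, 2  → R2 = 4 << 2 = 4 * 2^2 = 16
Final: R2 = 16

16


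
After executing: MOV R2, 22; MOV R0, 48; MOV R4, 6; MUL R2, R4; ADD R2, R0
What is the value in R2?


Register state trace:
  MOV R2, 22  → R2 = 22
  MOV R0, 48  → R0 = 48
  MOV R4, 6  → R4 = 6
  MUL R2, R4  → R2 = 22 * 6 = 132
  ADD R2, R0  → R2 = 132 + 48 = 180
Final: R2 = 180

180


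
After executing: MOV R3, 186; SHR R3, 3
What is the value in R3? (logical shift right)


Register state trace:
  MOV R3, 186  → R3 = 186
  SHR R3, 3  → R3 = 186 >> 3 = 186 // 2^3 = 23
Final: R3 = 23

23


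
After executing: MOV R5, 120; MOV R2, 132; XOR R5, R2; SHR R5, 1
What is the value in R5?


Register state trace:
  MOV R5, 120  → R5 = 120 (0b01111000)
  MOV R2, 132  → R2 = 132 (0b10000100)
  XOR R5, R2  → R5 = 120 XOR 132 = 252 (0b11111100)
  SHR R5, 1  → R5 = 252 >> 1 = 126
Final: R5 = 126

126


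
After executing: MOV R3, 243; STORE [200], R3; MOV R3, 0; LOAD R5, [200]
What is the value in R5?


Register and memory trace:
  MOV R3, 243  → R3 = 243
  STORE [200], R3  → mem[200] = 243
  MOV R3, 0  → R3 = 0
  LOAD R5, [200]  → R5 = mem[200] = 243
Final: R5 = 243

243


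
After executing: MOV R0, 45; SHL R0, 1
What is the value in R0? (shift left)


Register state trace:
  MOV R0, 45  → R0 = 45
  SHL R0, 1  → R0 = 45 << 1 = 45 * 2^1 = 90
Final: R0 = 90

90


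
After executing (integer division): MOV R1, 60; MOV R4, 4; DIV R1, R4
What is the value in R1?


Register state trace:
  MOV R1, 60  → R1 = 60
  MOV R4, 4  → R4 = 4
  DIV R1, R4  → R1 = 60 // 4 = 15
Final: R1 = 15

15


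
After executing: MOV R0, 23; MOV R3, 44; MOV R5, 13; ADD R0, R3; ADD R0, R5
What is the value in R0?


Register state trace:
  MOV R0, 23  → R0 = 23
  MOV R3, 44  → R3 = 44
  MOV R5, 13  → R5 = 13
  ADD R0, R3  → R0 = 23 + 44 = 67
  ADD R0, R5  → R0 = 67 + 13 = 80
Final: R0 = 80

80


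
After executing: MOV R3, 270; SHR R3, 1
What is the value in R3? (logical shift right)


Register state trace:
  MOV R3, 270  → R3 = 270
  SHR R3, 1  → R3 = 270 >> 1 = 270 // 2^1 = 135
Final: R3 = 135

135


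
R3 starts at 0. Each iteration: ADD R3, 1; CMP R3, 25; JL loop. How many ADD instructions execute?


Loop trace (R3 starts at 0, target 25, step 1):
  ADD #1: R3 = 0 + 1 = 1  → 1 < 25, loop
  ADD #2: R3 = 1 + 1 = 2  → 2 < 25, loop
  ADD #3: R3 = 2 + 1 = 3  → 3 < 25, loop
  ADD #4: R3 = 3 + 1 = 4  → 4 < 25, loop
  ADD #5: R3 = 4 + 1 = 5  → 5 < 25, loop
  ADD #6: R3 = 5 + 1 = 6  → 6 < 25, loop
  ADD #7: R3 = 6 + 1 = 7  → 7 < 25, loop
  ADD #8: R3 = 7 + 1 = 8  → 8 < 25, loop
  ADD #9: R3 = 8 + 1 = 9  → 9 < 25, loop
  ADD #10: R3 = 9 + 1 = 10  → 10 < 25, loop
  ADD #11: R3 = 10 + 1 = 11  → 11 < 25, loop
  ADD #12: R3 = 11 + 1 = 12  → 12 < 25, loop
  ADD #13: R3 = 12 + 1 = 13  → 13 < 25, loop
  ADD #14: R3 = 13 + 1 = 14  → 14 < 25, loop
  ADD #15: R3 = 14 + 1 = 15  → 15 < 25, loop
  ADD #16: R3 = 15 + 1 = 16  → 16 < 25, loop
  ADD #17: R3 = 16 + 1 = 17  → 17 < 25, loop
  ADD #18: R3 = 17 + 1 = 18  → 18 < 25, loop
  ADD #19: R3 = 18 + 1 = 19  → 19 < 25, loop
  ADD #20: R3 = 19 + 1 = 20  → 20 < 25, loop
  ADD #21: R3 = 20 + 1 = 21  → 21 < 25, loop
  ADD #22: R3 = 21 + 1 = 22  → 22 < 25, loop
  ADD #23: R3 = 22 + 1 = 23  → 23 < 25, loop
  ADD #24: R3 = 23 + 1 = 24  → 24 < 25, loop
  ADD #25: R3 = 24 + 1 = 25  → 25 >= 25, exit
Total ADD instructions: 25

25


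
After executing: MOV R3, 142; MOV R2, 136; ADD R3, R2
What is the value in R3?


Register state trace:
  MOV R3, 142  → R3 = 142
  MOV R2, 136  → R2 = 136
  ADD R3, R2  → R3 = 142 + 136 = 278
Final: R3 = 278

278


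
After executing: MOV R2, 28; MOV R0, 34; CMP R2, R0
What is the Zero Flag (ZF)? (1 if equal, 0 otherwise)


Register state trace:
  MOV R2, 28  → R2 = 28
  MOV R0, 34  → R0 = 34
  CMP R2, R0  → computes 28 - 34 = -6
  Result is nonzero, so values are not equal
ZF = 0

0


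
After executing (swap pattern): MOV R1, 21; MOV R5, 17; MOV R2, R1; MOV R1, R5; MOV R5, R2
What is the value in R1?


Register state trace (swap pattern):
  MOV R1, 21  → R1 = 21
  MOV R5, 17  → R5 = 17
  MOV R2, R1  → R2 = 21  (save R1)
  MOV R1, R5  → R1 = 17  (R1 gets R5's value)
  MOV R5, R2  → R5 = 21  (R5 gets saved value)
Final: R1 = 17

17


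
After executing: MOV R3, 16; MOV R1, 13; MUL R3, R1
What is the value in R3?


Register state trace:
  MOV R3, 16  → R3 = 16
  MOV R1, 13  → R1 = 13
  MUL R3, R1  → R3 = 16 * 13 = 208
Final: R3 = 208

208


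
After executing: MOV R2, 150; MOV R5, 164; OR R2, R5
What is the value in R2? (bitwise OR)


Register state trace:
  MOV R2, 150  → R2 = 150 (0b10010110)
  MOV R5, 164  → R5 = 164 (0b10100100)
  OR R2, R5   → R2 = 150 OR 164 = 182 (0b10110110)
Final: R2 = 182

182


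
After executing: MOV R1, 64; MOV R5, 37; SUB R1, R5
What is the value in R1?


Register state trace:
  MOV R1, 64  → R1 = 64
  MOV R5, 37  → R5 = 37
  SUB R1, R5  → R1 = 64 - 37 = 27
Final: R1 = 27

27


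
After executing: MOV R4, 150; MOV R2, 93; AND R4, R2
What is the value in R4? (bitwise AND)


Register state trace:
  MOV R4, 150  → R4 = 150 (0b10010110)
  MOV R2, 93  → R2 = 93 (0b01011101)
  AND R4, R2  → R4 = 150 AND 93 = 20 (0b00010100)
Final: R4 = 20

20


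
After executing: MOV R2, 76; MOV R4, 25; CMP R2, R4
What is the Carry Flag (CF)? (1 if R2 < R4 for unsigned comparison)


Register state trace:
  MOV R2, 76  → R2 = 76
  MOV R4, 25  → R4 = 25
  CMP R2, R4  → unsigned 76 - 25: no borrow
  76 >= 25, so CF = 0
CF = 0

0


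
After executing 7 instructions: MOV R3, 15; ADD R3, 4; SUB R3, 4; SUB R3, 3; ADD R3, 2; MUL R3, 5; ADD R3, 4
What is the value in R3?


Register state trace:
  MOV R3, 15  → R3 = 15
  ADD R3, 4  → R3 = 15 + 4 = 19
  SUB R3, 4  → R3 = 19 - 4 = 15
  SUB R3, 3  → R3 = 15 - 3 = 12
  ADD R3, 2  → R3 = 12 + 2 = 14
  MUL R3, 5  → R3 = 14 * 5 = 70
  ADD R3, 4  → R3 = 70 + 4 = 74
Final: R3 = 74

74


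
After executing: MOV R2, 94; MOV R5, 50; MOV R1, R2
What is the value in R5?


Register state trace:
  MOV R2, 94  → R2 = 94
  MOV R5, 50  → R5 = 50
  MOV R1, R2  → R1 = 94
Final: R5 = 50

50


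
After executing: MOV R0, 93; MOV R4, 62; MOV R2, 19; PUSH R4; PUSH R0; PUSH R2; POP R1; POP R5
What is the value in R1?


Stack trace (top is rightmost):
  MOV R0, 93  → R0 = 93
  MOV R4, 62  → R4 = 62
  MOV R2, 19  → R2 = 19
  PUSH R4  → stack: [62]
  PUSH R0  → stack: [62, 93]
  PUSH R2  → stack: [62, 93, 19]
  POP R1  → R1 = 19, stack: [62, 93]
  POP R5  → R5 = 93, stack: [62]
Final: R1 = 19

19


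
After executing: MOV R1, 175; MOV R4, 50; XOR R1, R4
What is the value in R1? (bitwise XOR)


Register state trace:
  MOV R1, 175  → R1 = 175 (0b10101111)
  MOV R4, 50  → R4 = 50 (0b00110010)
  XOR R1, R4  → R1 = 175 XOR 50 = 157 (0b10011101)
Final: R1 = 157

157


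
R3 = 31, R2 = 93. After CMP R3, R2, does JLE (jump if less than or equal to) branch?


Trace:
  R3 = 31, R2 = 93
  CMP R3, R2  → compares 31 vs 93
  JLE checks: is 31 less than or equal to 93?
  31 < 93, so condition is true
Branch taken: Yes

Yes


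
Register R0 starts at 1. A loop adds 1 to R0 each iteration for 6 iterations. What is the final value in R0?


Starting value: R0 = 1
  Iter 1: R0 = 1 + 1 = 2
  Iter 2: R0 = 2 + 1 = 3
  Iter 3: R0 = 3 + 1 = 4
  Iter 4: R0 = 4 + 1 = 5
  Iter 5: R0 = 5 + 1 = 6
  Iter 6: R0 = 6 + 1 = 7
Final: R0 = 7

7


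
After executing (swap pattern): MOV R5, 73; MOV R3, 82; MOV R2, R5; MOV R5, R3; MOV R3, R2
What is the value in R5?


Register state trace (swap pattern):
  MOV R5, 73  → R5 = 73
  MOV R3, 82  → R3 = 82
  MOV R2, R5  → R2 = 73  (save R5)
  MOV R5, R3  → R5 = 82  (R5 gets R3's value)
  MOV R3, R2  → R3 = 73  (R3 gets saved value)
Final: R5 = 82

82


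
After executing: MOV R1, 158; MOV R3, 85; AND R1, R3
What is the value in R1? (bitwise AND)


Register state trace:
  MOV R1, 158  → R1 = 158 (0b10011110)
  MOV R3, 85  → R3 = 85 (0b01010101)
  AND R1, R3  → R1 = 158 AND 85 = 20 (0b00010100)
Final: R1 = 20

20


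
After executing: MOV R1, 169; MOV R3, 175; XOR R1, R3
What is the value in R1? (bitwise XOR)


Register state trace:
  MOV R1, 169  → R1 = 169 (0b10101001)
  MOV R3, 175  → R3 = 175 (0b10101111)
  XOR R1, R3  → R1 = 169 XOR 175 = 6 (0b00000110)
Final: R1 = 6

6


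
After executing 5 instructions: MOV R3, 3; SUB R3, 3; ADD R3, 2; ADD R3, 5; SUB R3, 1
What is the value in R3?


Register state trace:
  MOV R3, 3  → R3 = 3
  SUB R3, 3  → R3 = 3 - 3 = 0
  ADD R3, 2  → R3 = 0 + 2 = 2
  ADD R3, 5  → R3 = 2 + 5 = 7
  SUB R3, 1  → R3 = 7 - 1 = 6
Final: R3 = 6

6


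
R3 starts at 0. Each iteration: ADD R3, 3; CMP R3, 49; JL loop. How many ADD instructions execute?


Loop trace (R3 starts at 0, target 49, step 3):
  ADD #1: R3 = 0 + 3 = 3  → 3 < 49, loop
  ADD #2: R3 = 3 + 3 = 6  → 6 < 49, loop
  ADD #3: R3 = 6 + 3 = 9  → 9 < 49, loop
  ADD #4: R3 = 9 + 3 = 12  → 12 < 49, loop
  ADD #5: R3 = 12 + 3 = 15  → 15 < 49, loop
  ADD #6: R3 = 15 + 3 = 18  → 18 < 49, loop
  ADD #7: R3 = 18 + 3 = 21  → 21 < 49, loop
  ADD #8: R3 = 21 + 3 = 24  → 24 < 49, loop
  ADD #9: R3 = 24 + 3 = 27  → 27 < 49, loop
  ADD #10: R3 = 27 + 3 = 30  → 30 < 49, loop
  ADD #11: R3 = 30 + 3 = 33  → 33 < 49, loop
  ADD #12: R3 = 33 + 3 = 36  → 36 < 49, loop
  ADD #13: R3 = 36 + 3 = 39  → 39 < 49, loop
  ADD #14: R3 = 39 + 3 = 42  → 42 < 49, loop
  ADD #15: R3 = 42 + 3 = 45  → 45 < 49, loop
  ADD #16: R3 = 45 + 3 = 48  → 48 < 49, loop
  ADD #17: R3 = 48 + 3 = 51  → 51 >= 49, exit
Total ADD instructions: 17

17


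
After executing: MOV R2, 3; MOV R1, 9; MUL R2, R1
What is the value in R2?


Register state trace:
  MOV R2, 3  → R2 = 3
  MOV R1, 9  → R1 = 9
  MUL R2, R1  → R2 = 3 * 9 = 27
Final: R2 = 27

27


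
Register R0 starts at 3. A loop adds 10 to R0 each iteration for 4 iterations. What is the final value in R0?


Starting value: R0 = 3
  Iter 1: R0 = 3 + 10 = 13
  Iter 2: R0 = 13 + 10 = 23
  Iter 3: R0 = 23 + 10 = 33
  Iter 4: R0 = 33 + 10 = 43
Final: R0 = 43

43


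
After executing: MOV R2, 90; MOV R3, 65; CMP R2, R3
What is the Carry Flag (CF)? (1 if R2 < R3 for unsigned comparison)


Register state trace:
  MOV R2, 90  → R2 = 90
  MOV R3, 65  → R3 = 65
  CMP R2, R3  → unsigned 90 - 65: no borrow
  90 >= 65, so CF = 0
CF = 0

0


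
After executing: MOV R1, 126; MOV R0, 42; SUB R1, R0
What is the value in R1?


Register state trace:
  MOV R1, 126  → R1 = 126
  MOV R0, 42  → R0 = 42
  SUB R1, R0  → R1 = 126 - 42 = 84
Final: R1 = 84

84


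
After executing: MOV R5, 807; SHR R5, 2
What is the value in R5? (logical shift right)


Register state trace:
  MOV R5, 807  → R5 = 807
  SHR R5, 2  → R5 = 807 >> 2 = 807 // 2^2 = 201
Final: R5 = 201

201


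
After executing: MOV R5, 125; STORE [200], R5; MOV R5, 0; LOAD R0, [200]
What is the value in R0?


Register and memory trace:
  MOV R5, 125  → R5 = 125
  STORE [200], R5  → mem[200] = 125
  MOV R5, 0  → R5 = 0
  LOAD R0, [200]  → R0 = mem[200] = 125
Final: R0 = 125

125


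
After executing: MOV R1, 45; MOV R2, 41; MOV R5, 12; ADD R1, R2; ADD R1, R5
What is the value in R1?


Register state trace:
  MOV R1, 45  → R1 = 45
  MOV R2, 41  → R2 = 41
  MOV R5, 12  → R5 = 12
  ADD R1, R2  → R1 = 45 + 41 = 86
  ADD R1, R5  → R1 = 86 + 12 = 98
Final: R1 = 98

98


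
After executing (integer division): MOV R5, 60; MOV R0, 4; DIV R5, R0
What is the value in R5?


Register state trace:
  MOV R5, 60  → R5 = 60
  MOV R0, 4  → R0 = 4
  DIV R5, R0  → R5 = 60 // 4 = 15
Final: R5 = 15

15


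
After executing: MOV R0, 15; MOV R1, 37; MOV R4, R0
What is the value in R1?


Register state trace:
  MOV R0, 15  → R0 = 15
  MOV R1, 37  → R1 = 37
  MOV R4, R0  → R4 = 15
Final: R1 = 37

37


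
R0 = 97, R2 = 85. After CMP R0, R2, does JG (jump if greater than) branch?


Trace:
  R0 = 97, R2 = 85
  CMP R0, R2  → compares 97 vs 85
  JG checks: is 97 greater than 85?
  97 > 85, so condition is true
Branch taken: Yes

Yes


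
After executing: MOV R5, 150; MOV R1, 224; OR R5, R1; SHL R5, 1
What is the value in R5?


Register state trace:
  MOV R5, 150  → R5 = 150 (0b10010110)
  MOV R1, 224  → R1 = 224 (0b11100000)
  OR R5, R1  → R5 = 150 OR 224 = 246 (0b11110110)
  SHL R5, 1  → R5 = 246 << 1 = 492
Final: R5 = 492

492


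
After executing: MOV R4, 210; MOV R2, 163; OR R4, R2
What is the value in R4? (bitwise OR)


Register state trace:
  MOV R4, 210  → R4 = 210 (0b11010010)
  MOV R2, 163  → R2 = 163 (0b10100011)
  OR R4, R2   → R4 = 210 OR 163 = 243 (0b11110011)
Final: R4 = 243

243


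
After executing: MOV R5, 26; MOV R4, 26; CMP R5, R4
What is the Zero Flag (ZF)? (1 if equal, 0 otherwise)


Register state trace:
  MOV R5, 26  → R5 = 26
  MOV R4, 26  → R4 = 26
  CMP R5, R4  → computes 26 - 26 = 0
  Result is zero, so values are equal
ZF = 1

1


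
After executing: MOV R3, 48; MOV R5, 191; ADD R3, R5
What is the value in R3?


Register state trace:
  MOV R3, 48  → R3 = 48
  MOV R5, 191  → R5 = 191
  ADD R3, R5  → R3 = 48 + 191 = 239
Final: R3 = 239

239


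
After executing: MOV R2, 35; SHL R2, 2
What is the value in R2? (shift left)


Register state trace:
  MOV R2, 35  → R2 = 35
  SHL R2, 2  → R2 = 35 << 2 = 35 * 2^2 = 140
Final: R2 = 140

140


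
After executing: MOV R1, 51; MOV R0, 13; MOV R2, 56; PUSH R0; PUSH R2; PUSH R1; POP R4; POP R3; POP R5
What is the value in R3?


Stack trace (top is rightmost):
  MOV R1, 51  → R1 = 51
  MOV R0, 13  → R0 = 13
  MOV R2, 56  → R2 = 56
  PUSH R0  → stack: [13]
  PUSH R2  → stack: [13, 56]
  PUSH R1  → stack: [13, 56, 51]
  POP R4  → R4 = 51, stack: [13, 56]
  POP R3  → R3 = 56, stack: [13]
  POP R5  → R5 = 13, stack: []
Final: R3 = 56

56


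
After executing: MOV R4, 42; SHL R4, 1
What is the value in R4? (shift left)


Register state trace:
  MOV R4, 42  → R4 = 42
  SHL R4, 1  → R4 = 42 << 1 = 42 * 2^1 = 84
Final: R4 = 84

84


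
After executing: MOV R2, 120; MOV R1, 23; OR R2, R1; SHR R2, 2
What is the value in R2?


Register state trace:
  MOV R2, 120  → R2 = 120 (0b01111000)
  MOV R1, 23  → R1 = 23 (0b00010111)
  OR R2, R1  → R2 = 120 OR 23 = 127 (0b01111111)
  SHR R2, 2  → R2 = 127 >> 2 = 31
Final: R2 = 31

31


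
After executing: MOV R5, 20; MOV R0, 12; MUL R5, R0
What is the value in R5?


Register state trace:
  MOV R5, 20  → R5 = 20
  MOV R0, 12  → R0 = 12
  MUL R5, R0  → R5 = 20 * 12 = 240
Final: R5 = 240

240


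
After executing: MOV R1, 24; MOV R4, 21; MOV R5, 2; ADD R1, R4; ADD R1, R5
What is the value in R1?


Register state trace:
  MOV R1, 24  → R1 = 24
  MOV R4, 21  → R4 = 21
  MOV R5, 2  → R5 = 2
  ADD R1, R4  → R1 = 24 + 21 = 45
  ADD R1, R5  → R1 = 45 + 2 = 47
Final: R1 = 47

47


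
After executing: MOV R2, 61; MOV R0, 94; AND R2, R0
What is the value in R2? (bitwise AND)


Register state trace:
  MOV R2, 61  → R2 = 61 (0b00111101)
  MOV R0, 94  → R0 = 94 (0b01011110)
  AND R2, R0  → R2 = 61 AND 94 = 28 (0b00011100)
Final: R2 = 28

28


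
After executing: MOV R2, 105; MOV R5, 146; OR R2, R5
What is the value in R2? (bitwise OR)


Register state trace:
  MOV R2, 105  → R2 = 105 (0b01101001)
  MOV R5, 146  → R5 = 146 (0b10010010)
  OR R2, R5   → R2 = 105 OR 146 = 251 (0b11111011)
Final: R2 = 251

251


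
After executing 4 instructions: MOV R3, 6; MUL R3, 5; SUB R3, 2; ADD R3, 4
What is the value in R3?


Register state trace:
  MOV R3, 6  → R3 = 6
  MUL R3, 5  → R3 = 6 * 5 = 30
  SUB R3, 2  → R3 = 30 - 2 = 28
  ADD R3, 4  → R3 = 28 + 4 = 32
Final: R3 = 32

32


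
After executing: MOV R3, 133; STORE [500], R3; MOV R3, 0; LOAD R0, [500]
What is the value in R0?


Register and memory trace:
  MOV R3, 133  → R3 = 133
  STORE [500], R3  → mem[500] = 133
  MOV R3, 0  → R3 = 0
  LOAD R0, [500]  → R0 = mem[500] = 133
Final: R0 = 133

133


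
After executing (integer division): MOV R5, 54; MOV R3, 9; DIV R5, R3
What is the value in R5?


Register state trace:
  MOV R5, 54  → R5 = 54
  MOV R3, 9  → R3 = 9
  DIV R5, R3  → R5 = 54 // 9 = 6
Final: R5 = 6

6


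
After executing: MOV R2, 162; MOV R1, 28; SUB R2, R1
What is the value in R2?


Register state trace:
  MOV R2, 162  → R2 = 162
  MOV R1, 28  → R1 = 28
  SUB R2, R1  → R2 = 162 - 28 = 134
Final: R2 = 134

134


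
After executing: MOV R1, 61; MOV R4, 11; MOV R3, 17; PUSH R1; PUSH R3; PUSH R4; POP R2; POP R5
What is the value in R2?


Stack trace (top is rightmost):
  MOV R1, 61  → R1 = 61
  MOV R4, 11  → R4 = 11
  MOV R3, 17  → R3 = 17
  PUSH R1  → stack: [61]
  PUSH R3  → stack: [61, 17]
  PUSH R4  → stack: [61, 17, 11]
  POP R2  → R2 = 11, stack: [61, 17]
  POP R5  → R5 = 17, stack: [61]
Final: R2 = 11

11


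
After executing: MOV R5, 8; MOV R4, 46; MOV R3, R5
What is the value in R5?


Register state trace:
  MOV R5, 8  → R5 = 8
  MOV R4, 46  → R4 = 46
  MOV R3, R5  → R3 = 8
Final: R5 = 8

8


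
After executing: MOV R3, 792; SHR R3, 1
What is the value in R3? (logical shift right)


Register state trace:
  MOV R3, 792  → R3 = 792
  SHR R3, 1  → R3 = 792 >> 1 = 792 // 2^1 = 396
Final: R3 = 396

396


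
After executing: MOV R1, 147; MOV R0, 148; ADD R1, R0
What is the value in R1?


Register state trace:
  MOV R1, 147  → R1 = 147
  MOV R0, 148  → R0 = 148
  ADD R1, R0  → R1 = 147 + 148 = 295
Final: R1 = 295

295


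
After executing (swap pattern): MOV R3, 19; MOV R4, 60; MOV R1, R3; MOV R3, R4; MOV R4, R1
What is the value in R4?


Register state trace (swap pattern):
  MOV R3, 19  → R3 = 19
  MOV R4, 60  → R4 = 60
  MOV R1, R3  → R1 = 19  (save R3)
  MOV R3, R4  → R3 = 60  (R3 gets R4's value)
  MOV R4, R1  → R4 = 19  (R4 gets saved value)
Final: R4 = 19

19


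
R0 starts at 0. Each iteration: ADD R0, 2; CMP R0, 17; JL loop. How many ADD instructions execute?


Loop trace (R0 starts at 0, target 17, step 2):
  ADD #1: R0 = 0 + 2 = 2  → 2 < 17, loop
  ADD #2: R0 = 2 + 2 = 4  → 4 < 17, loop
  ADD #3: R0 = 4 + 2 = 6  → 6 < 17, loop
  ADD #4: R0 = 6 + 2 = 8  → 8 < 17, loop
  ADD #5: R0 = 8 + 2 = 10  → 10 < 17, loop
  ADD #6: R0 = 10 + 2 = 12  → 12 < 17, loop
  ADD #7: R0 = 12 + 2 = 14  → 14 < 17, loop
  ADD #8: R0 = 14 + 2 = 16  → 16 < 17, loop
  ADD #9: R0 = 16 + 2 = 18  → 18 >= 17, exit
Total ADD instructions: 9

9


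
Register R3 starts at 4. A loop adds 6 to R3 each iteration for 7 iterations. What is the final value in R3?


Starting value: R3 = 4
  Iter 1: R3 = 4 + 6 = 10
  Iter 2: R3 = 10 + 6 = 16
  Iter 3: R3 = 16 + 6 = 22
  Iter 4: R3 = 22 + 6 = 28
  Iter 5: R3 = 28 + 6 = 34
  Iter 6: R3 = 34 + 6 = 40
  Iter 7: R3 = 40 + 6 = 46
Final: R3 = 46

46


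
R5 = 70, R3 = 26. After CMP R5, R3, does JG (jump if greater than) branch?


Trace:
  R5 = 70, R3 = 26
  CMP R5, R3  → compares 70 vs 26
  JG checks: is 70 greater than 26?
  70 > 26, so condition is true
Branch taken: Yes

Yes


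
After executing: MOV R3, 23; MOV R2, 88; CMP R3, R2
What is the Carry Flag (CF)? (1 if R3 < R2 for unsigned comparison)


Register state trace:
  MOV R3, 23  → R3 = 23
  MOV R2, 88  → R2 = 88
  CMP R3, R2  → unsigned 23 - 88: borrow occurs
  23 < 88, so CF = 1
CF = 1

1


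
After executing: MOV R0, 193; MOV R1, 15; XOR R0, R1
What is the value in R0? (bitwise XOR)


Register state trace:
  MOV R0, 193  → R0 = 193 (0b11000001)
  MOV R1, 15  → R1 = 15 (0b00001111)
  XOR R0, R1  → R0 = 193 XOR 15 = 206 (0b11001110)
Final: R0 = 206

206


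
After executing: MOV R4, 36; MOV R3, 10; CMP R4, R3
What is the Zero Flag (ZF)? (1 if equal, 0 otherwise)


Register state trace:
  MOV R4, 36  → R4 = 36
  MOV R3, 10  → R3 = 10
  CMP R4, R3  → computes 36 - 10 = 26
  Result is nonzero, so values are not equal
ZF = 0

0


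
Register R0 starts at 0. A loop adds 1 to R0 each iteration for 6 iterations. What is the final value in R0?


Starting value: R0 = 0
  Iter 1: R0 = 0 + 1 = 1
  Iter 2: R0 = 1 + 1 = 2
  Iter 3: R0 = 2 + 1 = 3
  Iter 4: R0 = 3 + 1 = 4
  Iter 5: R0 = 4 + 1 = 5
  Iter 6: R0 = 5 + 1 = 6
Final: R0 = 6

6


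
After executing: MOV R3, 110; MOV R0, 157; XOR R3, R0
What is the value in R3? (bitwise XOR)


Register state trace:
  MOV R3, 110  → R3 = 110 (0b01101110)
  MOV R0, 157  → R0 = 157 (0b10011101)
  XOR R3, R0  → R3 = 110 XOR 157 = 243 (0b11110011)
Final: R3 = 243

243


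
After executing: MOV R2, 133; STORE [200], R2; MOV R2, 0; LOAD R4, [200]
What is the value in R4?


Register and memory trace:
  MOV R2, 133  → R2 = 133
  STORE [200], R2  → mem[200] = 133
  MOV R2, 0  → R2 = 0
  LOAD R4, [200]  → R4 = mem[200] = 133
Final: R4 = 133

133


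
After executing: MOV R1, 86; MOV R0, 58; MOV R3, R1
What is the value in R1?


Register state trace:
  MOV R1, 86  → R1 = 86
  MOV R0, 58  → R0 = 58
  MOV R3, R1  → R3 = 86
Final: R1 = 86

86


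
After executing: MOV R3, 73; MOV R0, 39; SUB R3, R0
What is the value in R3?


Register state trace:
  MOV R3, 73  → R3 = 73
  MOV R0, 39  → R0 = 39
  SUB R3, R0  → R3 = 73 - 39 = 34
Final: R3 = 34

34


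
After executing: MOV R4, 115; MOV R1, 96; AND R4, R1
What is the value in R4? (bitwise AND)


Register state trace:
  MOV R4, 115  → R4 = 115 (0b01110011)
  MOV R1, 96  → R1 = 96 (0b01100000)
  AND R4, R1  → R4 = 115 AND 96 = 96 (0b01100000)
Final: R4 = 96

96


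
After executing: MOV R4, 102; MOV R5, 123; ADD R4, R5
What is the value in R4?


Register state trace:
  MOV R4, 102  → R4 = 102
  MOV R5, 123  → R5 = 123
  ADD R4, R5  → R4 = 102 + 123 = 225
Final: R4 = 225

225


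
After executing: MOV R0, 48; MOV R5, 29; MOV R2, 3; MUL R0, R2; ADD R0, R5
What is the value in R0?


Register state trace:
  MOV R0, 48  → R0 = 48
  MOV R5, 29  → R5 = 29
  MOV R2, 3  → R2 = 3
  MUL R0, R2  → R0 = 48 * 3 = 144
  ADD R0, R5  → R0 = 144 + 29 = 173
Final: R0 = 173

173


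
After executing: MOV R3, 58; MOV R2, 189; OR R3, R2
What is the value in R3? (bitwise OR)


Register state trace:
  MOV R3, 58  → R3 = 58 (0b00111010)
  MOV R2, 189  → R2 = 189 (0b10111101)
  OR R3, R2   → R3 = 58 OR 189 = 191 (0b10111111)
Final: R3 = 191

191


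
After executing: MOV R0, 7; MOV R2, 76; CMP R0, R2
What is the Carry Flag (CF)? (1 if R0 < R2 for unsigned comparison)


Register state trace:
  MOV R0, 7  → R0 = 7
  MOV R2, 76  → R2 = 76
  CMP R0, R2  → unsigned 7 - 76: borrow occurs
  7 < 76, so CF = 1
CF = 1

1


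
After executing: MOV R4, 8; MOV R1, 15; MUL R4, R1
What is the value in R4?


Register state trace:
  MOV R4, 8  → R4 = 8
  MOV R1, 15  → R1 = 15
  MUL R4, R1  → R4 = 8 * 15 = 120
Final: R4 = 120

120


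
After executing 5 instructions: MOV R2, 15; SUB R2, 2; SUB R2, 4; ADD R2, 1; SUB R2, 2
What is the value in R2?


Register state trace:
  MOV R2, 15  → R2 = 15
  SUB R2, 2  → R2 = 15 - 2 = 13
  SUB R2, 4  → R2 = 13 - 4 = 9
  ADD R2, 1  → R2 = 9 + 1 = 10
  SUB R2, 2  → R2 = 10 - 2 = 8
Final: R2 = 8

8


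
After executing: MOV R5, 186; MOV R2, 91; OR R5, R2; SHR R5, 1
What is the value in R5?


Register state trace:
  MOV R5, 186  → R5 = 186 (0b10111010)
  MOV R2, 91  → R2 = 91 (0b01011011)
  OR R5, R2  → R5 = 186 OR 91 = 251 (0b11111011)
  SHR R5, 1  → R5 = 251 >> 1 = 125
Final: R5 = 125

125


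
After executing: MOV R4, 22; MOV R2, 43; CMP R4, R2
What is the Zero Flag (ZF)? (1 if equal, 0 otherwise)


Register state trace:
  MOV R4, 22  → R4 = 22
  MOV R2, 43  → R2 = 43
  CMP R4, R2  → computes 22 - 43 = -21
  Result is nonzero, so values are not equal
ZF = 0

0


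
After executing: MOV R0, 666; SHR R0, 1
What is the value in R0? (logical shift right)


Register state trace:
  MOV R0, 666  → R0 = 666
  SHR R0, 1  → R0 = 666 >> 1 = 666 // 2^1 = 333
Final: R0 = 333

333


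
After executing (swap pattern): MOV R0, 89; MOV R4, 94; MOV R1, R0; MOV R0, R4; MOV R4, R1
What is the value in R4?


Register state trace (swap pattern):
  MOV R0, 89  → R0 = 89
  MOV R4, 94  → R4 = 94
  MOV R1, R0  → R1 = 89  (save R0)
  MOV R0, R4  → R0 = 94  (R0 gets R4's value)
  MOV R4, R1  → R4 = 89  (R4 gets saved value)
Final: R4 = 89

89


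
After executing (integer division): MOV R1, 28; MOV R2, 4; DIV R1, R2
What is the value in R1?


Register state trace:
  MOV R1, 28  → R1 = 28
  MOV R2, 4  → R2 = 4
  DIV R1, R2  → R1 = 28 // 4 = 7
Final: R1 = 7

7


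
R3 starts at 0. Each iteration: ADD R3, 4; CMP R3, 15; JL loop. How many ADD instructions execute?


Loop trace (R3 starts at 0, target 15, step 4):
  ADD #1: R3 = 0 + 4 = 4  → 4 < 15, loop
  ADD #2: R3 = 4 + 4 = 8  → 8 < 15, loop
  ADD #3: R3 = 8 + 4 = 12  → 12 < 15, loop
  ADD #4: R3 = 12 + 4 = 16  → 16 >= 15, exit
Total ADD instructions: 4

4


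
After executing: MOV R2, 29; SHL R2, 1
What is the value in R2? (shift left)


Register state trace:
  MOV R2, 29  → R2 = 29
  SHL R2, 1  → R2 = 29 << 1 = 29 * 2^1 = 58
Final: R2 = 58

58


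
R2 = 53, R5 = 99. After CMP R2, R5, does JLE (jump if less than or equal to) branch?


Trace:
  R2 = 53, R5 = 99
  CMP R2, R5  → compares 53 vs 99
  JLE checks: is 53 less than or equal to 99?
  53 < 99, so condition is true
Branch taken: Yes

Yes


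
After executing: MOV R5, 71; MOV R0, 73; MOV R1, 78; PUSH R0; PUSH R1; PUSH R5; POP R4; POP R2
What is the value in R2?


Stack trace (top is rightmost):
  MOV R5, 71  → R5 = 71
  MOV R0, 73  → R0 = 73
  MOV R1, 78  → R1 = 78
  PUSH R0  → stack: [73]
  PUSH R1  → stack: [73, 78]
  PUSH R5  → stack: [73, 78, 71]
  POP R4  → R4 = 71, stack: [73, 78]
  POP R2  → R2 = 78, stack: [73]
Final: R2 = 78

78


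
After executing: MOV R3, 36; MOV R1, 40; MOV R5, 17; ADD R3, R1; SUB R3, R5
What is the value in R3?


Register state trace:
  MOV R3, 36  → R3 = 36
  MOV R1, 40  → R1 = 40
  MOV R5, 17  → R5 = 17
  ADD R3, R1  → R3 = 36 + 40 = 76
  SUB R3, R5  → R3 = 76 - 17 = 59
Final: R3 = 59

59


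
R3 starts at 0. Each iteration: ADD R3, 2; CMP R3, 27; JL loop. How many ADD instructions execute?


Loop trace (R3 starts at 0, target 27, step 2):
  ADD #1: R3 = 0 + 2 = 2  → 2 < 27, loop
  ADD #2: R3 = 2 + 2 = 4  → 4 < 27, loop
  ADD #3: R3 = 4 + 2 = 6  → 6 < 27, loop
  ADD #4: R3 = 6 + 2 = 8  → 8 < 27, loop
  ADD #5: R3 = 8 + 2 = 10  → 10 < 27, loop
  ADD #6: R3 = 10 + 2 = 12  → 12 < 27, loop
  ADD #7: R3 = 12 + 2 = 14  → 14 < 27, loop
  ADD #8: R3 = 14 + 2 = 16  → 16 < 27, loop
  ADD #9: R3 = 16 + 2 = 18  → 18 < 27, loop
  ADD #10: R3 = 18 + 2 = 20  → 20 < 27, loop
  ADD #11: R3 = 20 + 2 = 22  → 22 < 27, loop
  ADD #12: R3 = 22 + 2 = 24  → 24 < 27, loop
  ADD #13: R3 = 24 + 2 = 26  → 26 < 27, loop
  ADD #14: R3 = 26 + 2 = 28  → 28 >= 27, exit
Total ADD instructions: 14

14


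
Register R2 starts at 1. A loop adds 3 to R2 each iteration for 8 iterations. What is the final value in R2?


Starting value: R2 = 1
  Iter 1: R2 = 1 + 3 = 4
  Iter 2: R2 = 4 + 3 = 7
  Iter 3: R2 = 7 + 3 = 10
  Iter 4: R2 = 10 + 3 = 13
  Iter 5: R2 = 13 + 3 = 16
  Iter 6: R2 = 16 + 3 = 19
  Iter 7: R2 = 19 + 3 = 22
  Iter 8: R2 = 22 + 3 = 25
Final: R2 = 25

25


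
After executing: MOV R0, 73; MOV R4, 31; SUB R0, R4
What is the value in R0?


Register state trace:
  MOV R0, 73  → R0 = 73
  MOV R4, 31  → R4 = 31
  SUB R0, R4  → R0 = 73 - 31 = 42
Final: R0 = 42

42


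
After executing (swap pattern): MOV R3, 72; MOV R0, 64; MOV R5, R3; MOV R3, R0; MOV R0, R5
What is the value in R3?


Register state trace (swap pattern):
  MOV R3, 72  → R3 = 72
  MOV R0, 64  → R0 = 64
  MOV R5, R3  → R5 = 72  (save R3)
  MOV R3, R0  → R3 = 64  (R3 gets R0's value)
  MOV R0, R5  → R0 = 72  (R0 gets saved value)
Final: R3 = 64

64


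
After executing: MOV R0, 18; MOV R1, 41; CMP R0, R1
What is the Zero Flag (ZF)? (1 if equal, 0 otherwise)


Register state trace:
  MOV R0, 18  → R0 = 18
  MOV R1, 41  → R1 = 41
  CMP R0, R1  → computes 18 - 41 = -23
  Result is nonzero, so values are not equal
ZF = 0

0


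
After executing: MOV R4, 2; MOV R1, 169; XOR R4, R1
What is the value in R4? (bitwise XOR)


Register state trace:
  MOV R4, 2  → R4 = 2 (0b00000010)
  MOV R1, 169  → R1 = 169 (0b10101001)
  XOR R4, R1  → R4 = 2 XOR 169 = 171 (0b10101011)
Final: R4 = 171

171


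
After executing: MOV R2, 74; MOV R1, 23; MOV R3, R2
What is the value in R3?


Register state trace:
  MOV R2, 74  → R2 = 74
  MOV R1, 23  → R1 = 23
  MOV R3, R2  → R3 = 74
Final: R3 = 74

74


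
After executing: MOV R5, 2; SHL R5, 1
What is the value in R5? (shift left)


Register state trace:
  MOV R5, 2  → R5 = 2
  SHL R5, 1  → R5 = 2 << 1 = 2 * 2^1 = 4
Final: R5 = 4

4


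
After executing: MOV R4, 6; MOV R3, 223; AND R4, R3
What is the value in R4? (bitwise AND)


Register state trace:
  MOV R4, 6  → R4 = 6 (0b00000110)
  MOV R3, 223  → R3 = 223 (0b11011111)
  AND R4, R3  → R4 = 6 AND 223 = 6 (0b00000110)
Final: R4 = 6

6


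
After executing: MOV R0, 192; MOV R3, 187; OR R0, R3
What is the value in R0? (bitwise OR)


Register state trace:
  MOV R0, 192  → R0 = 192 (0b11000000)
  MOV R3, 187  → R3 = 187 (0b10111011)
  OR R0, R3   → R0 = 192 OR 187 = 251 (0b11111011)
Final: R0 = 251

251


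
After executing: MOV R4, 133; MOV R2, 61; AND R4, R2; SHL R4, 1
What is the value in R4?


Register state trace:
  MOV R4, 133  → R4 = 133 (0b10000101)
  MOV R2, 61  → R2 = 61 (0b00111101)
  AND R4, R2  → R4 = 133 AND 61 = 5 (0b00000101)
  SHL R4, 1  → R4 = 5 << 1 = 10
Final: R4 = 10

10


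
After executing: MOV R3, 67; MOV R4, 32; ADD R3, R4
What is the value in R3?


Register state trace:
  MOV R3, 67  → R3 = 67
  MOV R4, 32  → R4 = 32
  ADD R3, R4  → R3 = 67 + 32 = 99
Final: R3 = 99

99


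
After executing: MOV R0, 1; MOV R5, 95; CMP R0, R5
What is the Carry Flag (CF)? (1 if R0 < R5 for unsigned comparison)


Register state trace:
  MOV R0, 1  → R0 = 1
  MOV R5, 95  → R5 = 95
  CMP R0, R5  → unsigned 1 - 95: borrow occurs
  1 < 95, so CF = 1
CF = 1

1
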